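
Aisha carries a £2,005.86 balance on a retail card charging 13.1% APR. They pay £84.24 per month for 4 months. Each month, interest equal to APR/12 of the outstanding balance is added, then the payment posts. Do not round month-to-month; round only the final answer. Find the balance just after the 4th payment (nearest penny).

Monthly rate r = 13.1%/12 = 1.09167% = 0.0109167.
Each month: B ← B·(1+r) − £84.24.
Month 1: interest £21.90; balance after payment £1,943.52.
Month 2: interest £21.22; balance after payment £1,880.49.
Month 3: interest £20.53; balance after payment £1,816.78.
Month 4: interest £19.83; balance after payment £1,752.38.

£1,752.38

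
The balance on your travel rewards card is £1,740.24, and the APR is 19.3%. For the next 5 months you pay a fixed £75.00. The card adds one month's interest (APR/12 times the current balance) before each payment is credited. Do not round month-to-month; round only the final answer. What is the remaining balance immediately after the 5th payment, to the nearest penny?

Monthly rate r = 19.3%/12 = 1.60833% = 0.0160833.
Each month: B ← B·(1+r) − £75.00.
Month 1: interest £27.99; balance after payment £1,693.23.
Month 2: interest £27.23; balance after payment £1,645.46.
Month 3: interest £26.46; balance after payment £1,596.93.
Month 4: interest £25.68; balance after payment £1,547.61.
Month 5: interest £24.89; balance after payment £1,497.50.

£1,497.50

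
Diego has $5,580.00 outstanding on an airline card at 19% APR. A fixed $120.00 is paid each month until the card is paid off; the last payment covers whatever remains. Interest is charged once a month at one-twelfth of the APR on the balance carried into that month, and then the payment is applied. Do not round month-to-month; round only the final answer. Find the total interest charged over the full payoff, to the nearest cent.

Monthly rate r = 19%/12 = 1.58333% = 0.0158333.
Payoff takes n = ⌈−ln(1 − rB₀/P)/ln(1+r)⌉ = ⌈84.839⌉ = 85 payments; the last is $100.75.
Total paid = 84·$120.00 + $100.75 = $10,180.75.
Total interest = total paid − principal = $10,180.75 − $5,580.00 = $4,600.75.

$4,600.75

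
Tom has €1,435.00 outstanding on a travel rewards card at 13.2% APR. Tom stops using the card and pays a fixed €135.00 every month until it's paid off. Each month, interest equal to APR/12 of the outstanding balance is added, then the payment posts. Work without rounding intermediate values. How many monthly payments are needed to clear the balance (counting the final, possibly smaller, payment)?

12 months

Monthly rate r = 13.2%/12 = 1.1% = 0.011.
Recurrence: B ← B·(1+r) − €135.00.
Month 1: interest €15.78; balance after payment €1,315.79.
Month 2: interest €14.47; balance after payment €1,195.26.
Closed form: n = −ln(1 − rB₀/P)/ln(1+r) = −ln(0.88307)/ln(1.011) ≈ 11.366, so the balance reaches zero during payment 12.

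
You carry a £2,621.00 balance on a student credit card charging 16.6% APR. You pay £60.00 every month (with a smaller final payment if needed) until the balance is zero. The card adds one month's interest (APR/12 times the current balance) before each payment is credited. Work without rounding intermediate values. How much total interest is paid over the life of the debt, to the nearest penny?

Monthly rate r = 16.6%/12 = 1.38333% = 0.0138333.
Payoff takes n = ⌈−ln(1 − rB₀/P)/ln(1+r)⌉ = ⌈67.479⌉ = 68 payments; the last is £28.85.
Total paid = 67·£60.00 + £28.85 = £4,048.85.
Total interest = total paid − principal = £4,048.85 − £2,621.00 = £1,427.85.

£1,427.85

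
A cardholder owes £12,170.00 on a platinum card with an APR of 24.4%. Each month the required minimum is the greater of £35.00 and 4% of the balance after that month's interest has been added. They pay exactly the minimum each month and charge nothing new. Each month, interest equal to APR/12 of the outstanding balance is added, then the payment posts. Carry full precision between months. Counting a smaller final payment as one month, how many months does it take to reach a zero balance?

163 months

Monthly rate r = 24.4%/12 = 2.03333% = 0.0203333.
While 4% of the post-interest balance exceeds £35.00, each month B ← (B·(1+r))·(1 − 0.04), i.e. B shrinks by the factor (1+r)·0.96 = 0.97952.
This holds for months 1–129. Entering month 130 the balance is £843.35; 4% of the post-interest balance is now below £35.00, so the flat £35.00 minimum applies from here.
From month 130 a fixed £35.00 at rate r clears £843.35 in 34 more payments. Total: 129 + 34 = 163 months.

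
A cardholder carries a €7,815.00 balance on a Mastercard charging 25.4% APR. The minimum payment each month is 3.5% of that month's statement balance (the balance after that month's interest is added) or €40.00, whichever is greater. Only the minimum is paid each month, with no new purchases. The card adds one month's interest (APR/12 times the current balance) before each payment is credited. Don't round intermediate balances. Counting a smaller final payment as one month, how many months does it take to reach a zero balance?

Monthly rate r = 25.4%/12 = 2.11667% = 0.0211667.
While 3.5% of the post-interest balance exceeds €40.00, each month B ← (B·(1+r))·(1 − 0.035), i.e. B shrinks by the factor (1+r)·0.965 = 0.98543.
This holds for months 1–133. Entering month 134 the balance is €1,108.95; 3.5% of the post-interest balance is now below €40.00, so the flat €40.00 minimum applies from here.
From month 134 a fixed €40.00 at rate r clears €1,108.95 in 43 more payments. Total: 133 + 43 = 176 months.

176 months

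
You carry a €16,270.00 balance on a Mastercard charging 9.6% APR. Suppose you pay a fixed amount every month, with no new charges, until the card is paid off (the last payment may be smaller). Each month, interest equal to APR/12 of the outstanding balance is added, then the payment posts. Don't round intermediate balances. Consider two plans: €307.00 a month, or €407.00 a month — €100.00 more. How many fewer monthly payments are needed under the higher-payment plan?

21 fewer payments

Monthly rate r = 9.6%/12 = 0.8% = 0.008.
At €307.00/mo: n = ⌈−ln(1 − rB₀/P)/ln(1+r)⌉ = 70 payments (last €69.51); total interest = total paid − €16,270.00 = €4,982.51.
At €407.00/mo: 49 payments (last €148.57); total interest €3,414.57.
Payments saved = 70 − 49 = 21.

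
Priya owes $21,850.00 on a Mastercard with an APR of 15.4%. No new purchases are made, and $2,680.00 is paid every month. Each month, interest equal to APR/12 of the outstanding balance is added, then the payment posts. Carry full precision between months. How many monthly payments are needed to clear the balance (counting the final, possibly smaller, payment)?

9 months

Monthly rate r = 15.4%/12 = 1.28333% = 0.0128333.
Recurrence: B ← B·(1+r) − $2,680.00.
Month 1: interest $280.41; balance after payment $19,450.41.
Month 2: interest $249.61; balance after payment $17,020.02.
Closed form: n = −ln(1 − rB₀/P)/ln(1+r) = −ln(0.89537)/ln(1.01283) ≈ 8.667, so the balance reaches zero during payment 9.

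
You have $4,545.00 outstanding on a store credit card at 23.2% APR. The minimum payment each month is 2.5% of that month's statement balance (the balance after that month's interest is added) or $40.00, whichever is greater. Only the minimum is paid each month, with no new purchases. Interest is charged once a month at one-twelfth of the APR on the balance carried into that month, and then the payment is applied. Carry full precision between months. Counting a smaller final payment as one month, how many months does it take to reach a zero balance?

Monthly rate r = 23.2%/12 = 1.93333% = 0.0193333.
While 2.5% of the post-interest balance exceeds $40.00, each month B ← (B·(1+r))·(1 − 0.025), i.e. B shrinks by the factor (1+r)·0.975 = 0.99385.
This holds for months 1–173. Entering month 174 the balance is $1,563.29; 2.5% of the post-interest balance is now below $40.00, so the flat $40.00 minimum applies from here.
From month 174 a fixed $40.00 at rate r clears $1,563.29 in 74 more payments. Total: 173 + 74 = 247 months.

247 months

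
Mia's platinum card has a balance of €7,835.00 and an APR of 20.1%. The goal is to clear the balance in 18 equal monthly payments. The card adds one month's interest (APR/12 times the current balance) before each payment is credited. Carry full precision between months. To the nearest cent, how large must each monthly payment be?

Monthly rate r = 20.1%/12 = 1.675% = 0.01675.
Level-payment amortization: P = B₀·r / (1 − (1+r)^(−n)) = 7835.00·0.01675 / (1 − 1.01675^(−18)).
Denominator 1 − (1+r)^(−18) = 0.258442655.
P = 131.236 / 0.258442655 ≈ 507.80.

€507.80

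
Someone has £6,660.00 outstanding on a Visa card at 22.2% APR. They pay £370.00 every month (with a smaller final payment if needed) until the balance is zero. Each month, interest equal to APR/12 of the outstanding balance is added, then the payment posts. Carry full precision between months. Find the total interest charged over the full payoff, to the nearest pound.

£1,514

Monthly rate r = 22.2%/12 = 1.85% = 0.0185.
Payoff takes n = ⌈−ln(1 − rB₀/P)/ln(1+r)⌉ = ⌈22.092⌉ = 23 payments; the last is £34.28.
Total paid = 22·£370.00 + £34.28 = £8,174.28.
Total interest = total paid − principal = £8,174.28 − £6,660.00 = £1,514.28.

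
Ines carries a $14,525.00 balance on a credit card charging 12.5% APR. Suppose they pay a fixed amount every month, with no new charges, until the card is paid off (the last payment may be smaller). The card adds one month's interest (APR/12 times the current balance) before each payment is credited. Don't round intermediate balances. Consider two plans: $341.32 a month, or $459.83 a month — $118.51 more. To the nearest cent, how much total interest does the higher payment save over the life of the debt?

$1,584.28

Monthly rate r = 12.5%/12 = 1.04167% = 0.0104167.
At $341.32/mo: n = ⌈−ln(1 − rB₀/P)/ln(1+r)⌉ = 57 payments (last $177.84); total interest = total paid − $14,525.00 = $4,766.76.
At $459.83/mo: 39 payments (last $233.94); total interest $3,182.48.
Interest saved = $4,766.76 − $3,182.48 = $1,584.28.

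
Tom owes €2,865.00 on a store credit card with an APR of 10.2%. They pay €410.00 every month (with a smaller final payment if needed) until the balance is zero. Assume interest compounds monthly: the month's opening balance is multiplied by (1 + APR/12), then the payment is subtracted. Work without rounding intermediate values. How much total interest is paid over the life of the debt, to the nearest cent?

€101.46

Monthly rate r = 10.2%/12 = 0.85% = 0.0085.
Payoff takes n = ⌈−ln(1 − rB₀/P)/ln(1+r)⌉ = ⌈7.235⌉ = 8 payments; the last is €96.46.
Total paid = 7·€410.00 + €96.46 = €2,966.46.
Total interest = total paid − principal = €2,966.46 − €2,865.00 = €101.46.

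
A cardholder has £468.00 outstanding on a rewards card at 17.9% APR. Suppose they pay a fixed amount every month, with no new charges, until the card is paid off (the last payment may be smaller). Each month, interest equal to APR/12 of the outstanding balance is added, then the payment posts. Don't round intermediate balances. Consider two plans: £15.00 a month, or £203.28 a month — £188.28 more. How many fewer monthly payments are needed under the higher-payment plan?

40 fewer payments

Monthly rate r = 17.9%/12 = 1.49167% = 0.0149167.
At £15.00/mo: n = ⌈−ln(1 − rB₀/P)/ln(1+r)⌉ = 43 payments (last £4.44); total interest = total paid − £468.00 = £166.44.
At £203.28/mo: 3 payments (last £73.55); total interest £12.11.
Payments saved = 43 − 3 = 40.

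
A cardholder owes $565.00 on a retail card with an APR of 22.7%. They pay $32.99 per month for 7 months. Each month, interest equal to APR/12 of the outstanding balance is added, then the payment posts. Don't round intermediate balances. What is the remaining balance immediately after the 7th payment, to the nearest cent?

Monthly rate r = 22.7%/12 = 1.89167% = 0.0189167.
Each month: B ← B·(1+r) − $32.99.
Month 1: interest $10.69; balance after payment $542.70.
Month 2: interest $10.27; balance after payment $519.97.
Month 3: interest $9.84; balance after payment $496.82.
Month 4: interest $9.40; balance after payment $473.23.
Month 5: interest $8.95; balance after payment $449.19.
Month 6: interest $8.50; balance after payment $424.70.
Month 7: interest $8.03; balance after payment $399.74.

$399.74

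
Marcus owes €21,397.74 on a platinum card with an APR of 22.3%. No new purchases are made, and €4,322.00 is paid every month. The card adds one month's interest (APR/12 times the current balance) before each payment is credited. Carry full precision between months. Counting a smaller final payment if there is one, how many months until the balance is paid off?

Monthly rate r = 22.3%/12 = 1.85833% = 0.0185833.
Recurrence: B ← B·(1+r) − €4,322.00.
Month 1: interest €397.64; balance after payment €17,473.38.
Month 2: interest €324.71; balance after payment €13,476.10.
Month 3: interest €250.43; balance after payment €9,404.53.
Month 4: interest €174.77; balance after payment €5,257.29.
Month 5: interest €97.70; balance after payment €1,032.99.
Month 6: interest €19.20; balance after payment €0.00.

6 payments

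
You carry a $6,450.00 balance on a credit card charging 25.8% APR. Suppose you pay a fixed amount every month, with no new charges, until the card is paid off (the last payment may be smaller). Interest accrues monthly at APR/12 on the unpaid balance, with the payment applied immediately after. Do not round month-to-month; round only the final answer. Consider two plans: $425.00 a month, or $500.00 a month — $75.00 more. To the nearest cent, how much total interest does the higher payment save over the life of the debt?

Monthly rate r = 25.8%/12 = 2.15% = 0.0215.
At $425.00/mo: n = ⌈−ln(1 − rB₀/P)/ln(1+r)⌉ = 19 payments (last $242.12); total interest = total paid − $6,450.00 = $1,442.12.
At $500.00/mo: 16 payments (last $136.16); total interest $1,186.16.
Interest saved = $1,442.12 − $1,186.16 = $255.96.

$255.96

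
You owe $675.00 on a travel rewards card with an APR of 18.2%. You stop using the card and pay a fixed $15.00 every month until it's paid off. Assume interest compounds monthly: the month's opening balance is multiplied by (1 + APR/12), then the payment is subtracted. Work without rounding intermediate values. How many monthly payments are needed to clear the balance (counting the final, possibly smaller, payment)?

Monthly rate r = 18.2%/12 = 1.51667% = 0.0151667.
Recurrence: B ← B·(1+r) − $15.00.
Month 1: interest $10.24; balance after payment $670.24.
Month 2: interest $10.17; balance after payment $665.40.
Closed form: n = −ln(1 − rB₀/P)/ln(1+r) = −ln(0.3175)/ln(1.01517) ≈ 76.217, so the balance reaches zero during payment 77.

77 payments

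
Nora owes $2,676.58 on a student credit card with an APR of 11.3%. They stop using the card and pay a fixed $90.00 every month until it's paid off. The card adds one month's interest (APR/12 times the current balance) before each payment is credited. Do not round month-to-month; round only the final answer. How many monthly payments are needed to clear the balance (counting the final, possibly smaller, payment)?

Monthly rate r = 11.3%/12 = 0.941667% = 0.00941667.
Recurrence: B ← B·(1+r) − $90.00.
Month 1: interest $25.20; balance after payment $2,611.78.
Month 2: interest $24.59; balance after payment $2,546.38.
Closed form: n = −ln(1 − rB₀/P)/ln(1+r) = −ln(0.71995)/ln(1.00942) ≈ 35.057, so the balance reaches zero during payment 36.

36 months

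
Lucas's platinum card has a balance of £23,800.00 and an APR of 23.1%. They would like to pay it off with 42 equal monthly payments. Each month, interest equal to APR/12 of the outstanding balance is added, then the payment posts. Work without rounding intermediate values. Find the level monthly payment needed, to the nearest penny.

£831.43

Monthly rate r = 23.1%/12 = 1.925% = 0.01925.
Level-payment amortization: P = B₀·r / (1 − (1+r)^(−n)) = 23800.00·0.01925 / (1 − 1.01925^(−42)).
Denominator 1 − (1+r)^(−42) = 0.551037823.
P = 458.15 / 0.551037823 ≈ 831.43.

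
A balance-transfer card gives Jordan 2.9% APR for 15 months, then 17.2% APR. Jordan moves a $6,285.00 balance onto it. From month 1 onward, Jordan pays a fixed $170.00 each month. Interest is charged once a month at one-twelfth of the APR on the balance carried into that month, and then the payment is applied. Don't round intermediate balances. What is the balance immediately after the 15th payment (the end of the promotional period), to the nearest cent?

$3,923.13

Promo months 1–15 at r₀ = 2.9%/12 = 0.00241667; months 16+ at r₁ = 17.2%/12 = 0.0143333.
After month 15: iterate B ← B·(1+r₀) − $170.00 for 15 months → $3,923.13.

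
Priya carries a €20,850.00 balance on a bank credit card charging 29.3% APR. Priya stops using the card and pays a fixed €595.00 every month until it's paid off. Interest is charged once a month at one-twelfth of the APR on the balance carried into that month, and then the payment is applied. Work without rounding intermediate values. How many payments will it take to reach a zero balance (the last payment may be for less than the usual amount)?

81 months

Monthly rate r = 29.3%/12 = 2.44167% = 0.0244167.
Recurrence: B ← B·(1+r) − €595.00.
Month 1: interest €509.09; balance after payment €20,764.09.
Month 2: interest €506.99; balance after payment €20,676.08.
Closed form: n = −ln(1 − rB₀/P)/ln(1+r) = −ln(0.14439)/ln(1.02442) ≈ 80.222, so the balance reaches zero during payment 81.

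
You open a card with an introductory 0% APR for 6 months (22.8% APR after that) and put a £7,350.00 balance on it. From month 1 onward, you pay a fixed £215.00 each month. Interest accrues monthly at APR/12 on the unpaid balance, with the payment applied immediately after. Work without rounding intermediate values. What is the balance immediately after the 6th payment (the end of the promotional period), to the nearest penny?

Promo months 1–6 at r₀ = 0%/12 = 0; months 7+ at r₁ = 22.8%/12 = 0.019.
After month 6 (no interest yet): B = £7,350.00 − 6·£215.00 = £6,060.00.

£6,060.00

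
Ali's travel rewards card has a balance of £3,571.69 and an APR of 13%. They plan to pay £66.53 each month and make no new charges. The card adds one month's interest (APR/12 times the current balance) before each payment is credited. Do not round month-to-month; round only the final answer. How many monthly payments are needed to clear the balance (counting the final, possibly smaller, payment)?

81 months

Monthly rate r = 13%/12 = 1.08333% = 0.0108333.
Recurrence: B ← B·(1+r) − £66.53.
Month 1: interest £38.69; balance after payment £3,543.85.
Month 2: interest £38.39; balance after payment £3,515.72.
Closed form: n = −ln(1 − rB₀/P)/ln(1+r) = −ln(0.41841)/ln(1.01083) ≈ 80.862, so the balance reaches zero during payment 81.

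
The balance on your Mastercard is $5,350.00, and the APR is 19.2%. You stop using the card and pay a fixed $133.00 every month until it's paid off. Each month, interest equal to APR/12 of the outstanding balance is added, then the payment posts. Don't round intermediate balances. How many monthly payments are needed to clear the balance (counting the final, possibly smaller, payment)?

65 months

Monthly rate r = 19.2%/12 = 1.6% = 0.016.
Recurrence: B ← B·(1+r) − $133.00.
Month 1: interest $85.60; balance after payment $5,302.60.
Month 2: interest $84.84; balance after payment $5,254.44.
Closed form: n = −ln(1 − rB₀/P)/ln(1+r) = −ln(0.35639)/ln(1.016) ≈ 64.997, so the balance reaches zero during payment 65.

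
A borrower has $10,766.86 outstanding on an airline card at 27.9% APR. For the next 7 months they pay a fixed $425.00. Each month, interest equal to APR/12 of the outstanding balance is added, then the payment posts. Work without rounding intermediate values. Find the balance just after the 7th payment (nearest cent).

$9,455.50

Monthly rate r = 27.9%/12 = 2.325% = 0.02325.
Each month: B ← B·(1+r) − $425.00.
Month 1: interest $250.33; balance after payment $10,592.19.
Month 2: interest $246.27; balance after payment $10,413.46.
Month 3: interest $242.11; balance after payment $10,230.57.
Month 4: interest $237.86; balance after payment $10,043.43.
Month 5: interest $233.51; balance after payment $9,851.94.
Month 6: interest $229.06; balance after payment $9,656.00.
Month 7: interest $224.50; balance after payment $9,455.50.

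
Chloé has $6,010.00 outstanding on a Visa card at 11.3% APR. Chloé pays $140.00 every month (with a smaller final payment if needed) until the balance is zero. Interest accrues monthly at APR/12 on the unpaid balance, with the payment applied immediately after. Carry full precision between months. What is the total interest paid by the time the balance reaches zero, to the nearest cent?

$1,726.44

Monthly rate r = 11.3%/12 = 0.941667% = 0.00941667.
Payoff takes n = ⌈−ln(1 − rB₀/P)/ln(1+r)⌉ = ⌈55.259⌉ = 56 payments; the last is $36.44.
Total paid = 55·$140.00 + $36.44 = $7,736.44.
Total interest = total paid − principal = $7,736.44 − $6,010.00 = $1,726.44.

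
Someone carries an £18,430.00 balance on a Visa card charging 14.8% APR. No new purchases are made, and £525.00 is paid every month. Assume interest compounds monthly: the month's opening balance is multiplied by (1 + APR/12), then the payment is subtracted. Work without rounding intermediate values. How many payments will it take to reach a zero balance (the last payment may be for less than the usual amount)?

47 payments

Monthly rate r = 14.8%/12 = 1.23333% = 0.0123333.
Recurrence: B ← B·(1+r) − £525.00.
Month 1: interest £227.30; balance after payment £18,132.30.
Month 2: interest £223.63; balance after payment £17,830.94.
Closed form: n = −ln(1 − rB₀/P)/ln(1+r) = −ln(0.56704)/ln(1.01233) ≈ 46.282, so the balance reaches zero during payment 47.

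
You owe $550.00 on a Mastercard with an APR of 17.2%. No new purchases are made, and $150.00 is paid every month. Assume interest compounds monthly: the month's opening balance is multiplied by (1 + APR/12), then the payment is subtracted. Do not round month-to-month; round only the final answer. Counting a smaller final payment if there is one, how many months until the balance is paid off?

Monthly rate r = 17.2%/12 = 1.43333% = 0.0143333.
Recurrence: B ← B·(1+r) − $150.00.
Month 1: interest $7.88; balance after payment $407.88.
Month 2: interest $5.85; balance after payment $263.73.
Month 3: interest $3.78; balance after payment $117.51.
Month 4: interest $1.68; balance after payment $0.00.

4 payments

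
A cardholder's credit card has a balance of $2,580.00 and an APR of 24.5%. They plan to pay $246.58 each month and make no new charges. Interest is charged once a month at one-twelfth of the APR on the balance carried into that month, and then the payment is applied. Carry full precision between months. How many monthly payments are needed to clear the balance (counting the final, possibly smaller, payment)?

12 months

Monthly rate r = 24.5%/12 = 2.04167% = 0.0204167.
Recurrence: B ← B·(1+r) − $246.58.
Month 1: interest $52.67; balance after payment $2,386.10.
Month 2: interest $48.72; balance after payment $2,188.23.
Closed form: n = −ln(1 − rB₀/P)/ln(1+r) = −ln(0.78638)/ln(1.02042) ≈ 11.890, so the balance reaches zero during payment 12.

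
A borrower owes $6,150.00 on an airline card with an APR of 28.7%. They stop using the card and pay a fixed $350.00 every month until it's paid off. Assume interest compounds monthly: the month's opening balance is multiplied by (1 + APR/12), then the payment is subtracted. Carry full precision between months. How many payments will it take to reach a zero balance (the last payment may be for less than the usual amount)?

24 payments

Monthly rate r = 28.7%/12 = 2.39167% = 0.0239167.
Recurrence: B ← B·(1+r) − $350.00.
Month 1: interest $147.09; balance after payment $5,947.09.
Month 2: interest $142.23; balance after payment $5,739.32.
Closed form: n = −ln(1 − rB₀/P)/ln(1+r) = −ln(0.57975)/ln(1.02392) ≈ 23.066, so the balance reaches zero during payment 24.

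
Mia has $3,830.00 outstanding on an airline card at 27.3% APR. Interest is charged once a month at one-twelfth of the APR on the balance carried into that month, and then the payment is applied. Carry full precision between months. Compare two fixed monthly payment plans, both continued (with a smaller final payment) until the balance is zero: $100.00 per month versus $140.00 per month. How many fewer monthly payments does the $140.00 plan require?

Monthly rate r = 27.3%/12 = 2.275% = 0.02275.
At $100.00/mo: n = ⌈−ln(1 − rB₀/P)/ln(1+r)⌉ = 92 payments (last $15.32); total interest = total paid − $3,830.00 = $5,285.32.
At $140.00/mo: 44 payments (last $41.19); total interest $2,231.19.
Payments saved = 92 − 44 = 48.

48 fewer payments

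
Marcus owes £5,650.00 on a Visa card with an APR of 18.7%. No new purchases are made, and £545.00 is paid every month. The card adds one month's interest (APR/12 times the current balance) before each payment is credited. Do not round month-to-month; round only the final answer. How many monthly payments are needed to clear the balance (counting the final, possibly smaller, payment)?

Monthly rate r = 18.7%/12 = 1.55833% = 0.0155833.
Recurrence: B ← B·(1+r) − £545.00.
Month 1: interest £88.05; balance after payment £5,193.05.
Month 2: interest £80.92; balance after payment £4,728.97.
Closed form: n = −ln(1 − rB₀/P)/ln(1+r) = −ln(0.83845)/ln(1.01558) ≈ 11.395, so the balance reaches zero during payment 12.

12 payments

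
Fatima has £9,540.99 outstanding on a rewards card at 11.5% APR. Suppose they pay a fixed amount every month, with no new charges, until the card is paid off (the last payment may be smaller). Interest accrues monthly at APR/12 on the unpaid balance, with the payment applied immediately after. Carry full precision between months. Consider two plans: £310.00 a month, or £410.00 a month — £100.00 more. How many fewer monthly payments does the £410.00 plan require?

Monthly rate r = 11.5%/12 = 0.958333% = 0.00958333.
At £310.00/mo: n = ⌈−ln(1 − rB₀/P)/ln(1+r)⌉ = 37 payments (last £199.55); total interest = total paid − £9,540.99 = £1,818.56.
At £410.00/mo: 27 payments (last £187.42); total interest £1,306.43.
Payments saved = 37 − 27 = 10.

10 fewer payments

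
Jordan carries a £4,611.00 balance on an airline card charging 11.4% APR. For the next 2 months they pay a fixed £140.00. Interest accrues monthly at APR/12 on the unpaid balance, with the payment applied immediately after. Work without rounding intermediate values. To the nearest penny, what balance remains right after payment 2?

£4,417.70

Monthly rate r = 11.4%/12 = 0.95% = 0.0095.
Each month: B ← B·(1+r) − £140.00.
Month 1: interest £43.80; balance after payment £4,514.80.
Month 2: interest £42.89; balance after payment £4,417.70.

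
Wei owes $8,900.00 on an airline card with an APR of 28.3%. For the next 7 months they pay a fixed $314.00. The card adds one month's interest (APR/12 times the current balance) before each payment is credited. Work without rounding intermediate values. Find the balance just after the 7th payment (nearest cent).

Monthly rate r = 28.3%/12 = 2.35833% = 0.0235833.
Each month: B ← B·(1+r) − $314.00.
Month 1: interest $209.89; balance after payment $8,795.89.
Month 2: interest $207.44; balance after payment $8,689.33.
Month 3: interest $204.92; balance after payment $8,580.25.
Month 4: interest $202.35; balance after payment $8,468.60.
Month 5: interest $199.72; balance after payment $8,354.32.
Month 6: interest $197.02; balance after payment $8,237.34.
Month 7: interest $194.26; balance after payment $8,117.61.

$8,117.61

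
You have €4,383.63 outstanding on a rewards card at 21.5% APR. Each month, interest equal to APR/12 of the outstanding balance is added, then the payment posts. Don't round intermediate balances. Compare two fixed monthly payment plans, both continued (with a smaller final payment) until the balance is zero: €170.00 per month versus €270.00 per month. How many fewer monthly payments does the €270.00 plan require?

Monthly rate r = 21.5%/12 = 1.79167% = 0.0179167.
At €170.00/mo: n = ⌈−ln(1 − rB₀/P)/ln(1+r)⌉ = 35 payments (last €154.48); total interest = total paid − €4,383.63 = €1,550.85.
At €270.00/mo: 20 payments (last €96.95); total interest €843.32.
Payments saved = 35 − 20 = 15.

15 fewer payments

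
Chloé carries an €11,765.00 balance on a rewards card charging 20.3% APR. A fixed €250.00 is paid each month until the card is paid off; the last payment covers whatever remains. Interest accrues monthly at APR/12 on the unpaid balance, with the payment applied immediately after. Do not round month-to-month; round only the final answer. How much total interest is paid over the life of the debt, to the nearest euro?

Monthly rate r = 20.3%/12 = 1.69167% = 0.0169167.
Payoff takes n = ⌈−ln(1 − rB₀/P)/ln(1+r)⌉ = ⌈94.790⌉ = 95 payments; the last is €197.83.
Total paid = 94·€250.00 + €197.83 = €23,697.83.
Total interest = total paid − principal = €23,697.83 − €11,765.00 = €11,932.83.

€11,933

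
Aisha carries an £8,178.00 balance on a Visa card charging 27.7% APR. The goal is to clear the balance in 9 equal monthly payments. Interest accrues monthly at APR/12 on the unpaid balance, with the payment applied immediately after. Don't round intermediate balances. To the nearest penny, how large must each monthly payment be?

£1,016.73

Monthly rate r = 27.7%/12 = 2.30833% = 0.0230833.
Level-payment amortization: P = B₀·r / (1 − (1+r)^(−n)) = 8178.00·0.0230833 / (1 − 1.02308^(−9)).
Denominator 1 − (1+r)^(−9) = 0.185669105.
P = 188.775 / 0.185669105 ≈ 1016.73.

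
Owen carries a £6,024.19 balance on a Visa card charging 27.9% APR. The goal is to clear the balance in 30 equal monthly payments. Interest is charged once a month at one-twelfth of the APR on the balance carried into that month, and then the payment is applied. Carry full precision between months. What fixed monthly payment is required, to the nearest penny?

Monthly rate r = 27.9%/12 = 2.325% = 0.02325.
Level-payment amortization: P = B₀·r / (1 − (1+r)^(−n)) = 6024.19·0.02325 / (1 − 1.02325^(−30)).
Denominator 1 − (1+r)^(−30) = 0.498180654.
P = 140.062 / 0.498180654 ≈ 281.15.

£281.15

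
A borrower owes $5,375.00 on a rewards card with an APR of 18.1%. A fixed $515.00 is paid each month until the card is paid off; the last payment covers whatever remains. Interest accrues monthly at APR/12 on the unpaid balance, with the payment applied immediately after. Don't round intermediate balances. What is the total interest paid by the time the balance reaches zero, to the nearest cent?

Monthly rate r = 18.1%/12 = 1.50833% = 0.0150833.
Payoff takes n = ⌈−ln(1 − rB₀/P)/ln(1+r)⌉ = ⌈11.442⌉ = 12 payments; the last is $228.43.
Total paid = 11·$515.00 + $228.43 = $5,893.43.
Total interest = total paid − principal = $5,893.43 − $5,375.00 = $518.43.

$518.43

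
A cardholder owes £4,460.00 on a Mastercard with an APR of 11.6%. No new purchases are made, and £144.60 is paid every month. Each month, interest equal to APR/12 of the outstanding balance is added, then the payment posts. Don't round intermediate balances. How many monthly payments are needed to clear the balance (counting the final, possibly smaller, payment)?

Monthly rate r = 11.6%/12 = 0.966667% = 0.00966667.
Recurrence: B ← B·(1+r) − £144.60.
Month 1: interest £43.11; balance after payment £4,358.51.
Month 2: interest £42.13; balance after payment £4,256.05.
Closed form: n = −ln(1 − rB₀/P)/ln(1+r) = −ln(0.70184)/ln(1.00967) ≈ 36.802, so the balance reaches zero during payment 37.

37 months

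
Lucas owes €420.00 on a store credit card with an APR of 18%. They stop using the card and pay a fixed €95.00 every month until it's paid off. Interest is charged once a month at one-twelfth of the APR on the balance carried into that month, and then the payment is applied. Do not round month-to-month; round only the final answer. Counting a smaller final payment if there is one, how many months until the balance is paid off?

Monthly rate r = 18%/12 = 1.5% = 0.015.
Recurrence: B ← B·(1+r) − €95.00.
Month 1: interest €6.30; balance after payment €331.30.
Month 2: interest €4.97; balance after payment €241.27.
Month 3: interest €3.62; balance after payment €149.89.
Month 4: interest €2.25; balance after payment €57.14.
Month 5: interest €0.86; balance after payment €0.00.

5 months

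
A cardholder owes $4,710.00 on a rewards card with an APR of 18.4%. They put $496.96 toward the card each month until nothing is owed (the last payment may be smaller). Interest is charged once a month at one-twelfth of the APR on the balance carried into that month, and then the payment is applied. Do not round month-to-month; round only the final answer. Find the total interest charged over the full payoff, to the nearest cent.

$419.23

Monthly rate r = 18.4%/12 = 1.53333% = 0.0153333.
Payoff takes n = ⌈−ln(1 − rB₀/P)/ln(1+r)⌉ = ⌈10.320⌉ = 11 payments; the last is $159.63.
Total paid = 10·$496.96 + $159.63 = $5,129.23.
Total interest = total paid − principal = $5,129.23 − $4,710.00 = $419.23.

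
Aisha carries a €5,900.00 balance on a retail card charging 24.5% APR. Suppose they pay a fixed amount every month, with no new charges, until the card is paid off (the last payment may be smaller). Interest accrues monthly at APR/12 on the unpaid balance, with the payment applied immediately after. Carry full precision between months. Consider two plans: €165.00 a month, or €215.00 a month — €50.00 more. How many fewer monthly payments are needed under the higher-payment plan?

Monthly rate r = 24.5%/12 = 2.04167% = 0.0204167.
At €165.00/mo: n = ⌈−ln(1 − rB₀/P)/ln(1+r)⌉ = 65 payments (last €131.01); total interest = total paid − €5,900.00 = €4,791.01.
At €215.00/mo: 41 payments (last €140.44); total interest €2,840.44.
Payments saved = 65 − 41 = 24.

24 fewer payments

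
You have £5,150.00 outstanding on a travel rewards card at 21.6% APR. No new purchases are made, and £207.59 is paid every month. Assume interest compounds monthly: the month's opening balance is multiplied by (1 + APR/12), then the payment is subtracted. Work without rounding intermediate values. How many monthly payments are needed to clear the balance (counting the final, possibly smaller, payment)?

Monthly rate r = 21.6%/12 = 1.8% = 0.018.
Recurrence: B ← B·(1+r) − £207.59.
Month 1: interest £92.70; balance after payment £5,035.11.
Month 2: interest £90.63; balance after payment £4,918.15.
Closed form: n = −ln(1 − rB₀/P)/ln(1+r) = −ln(0.55345)/ln(1.018) ≈ 33.161, so the balance reaches zero during payment 34.

34 months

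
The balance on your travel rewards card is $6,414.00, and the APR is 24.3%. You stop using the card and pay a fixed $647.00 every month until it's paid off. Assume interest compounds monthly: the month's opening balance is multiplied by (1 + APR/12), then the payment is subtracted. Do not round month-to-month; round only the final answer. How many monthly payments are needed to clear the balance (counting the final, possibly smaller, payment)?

Monthly rate r = 24.3%/12 = 2.025% = 0.02025.
Recurrence: B ← B·(1+r) − $647.00.
Month 1: interest $129.88; balance after payment $5,896.88.
Month 2: interest $119.41; balance after payment $5,369.30.
Closed form: n = −ln(1 − rB₀/P)/ln(1+r) = −ln(0.79925)/ln(1.02025) ≈ 11.177, so the balance reaches zero during payment 12.

12 months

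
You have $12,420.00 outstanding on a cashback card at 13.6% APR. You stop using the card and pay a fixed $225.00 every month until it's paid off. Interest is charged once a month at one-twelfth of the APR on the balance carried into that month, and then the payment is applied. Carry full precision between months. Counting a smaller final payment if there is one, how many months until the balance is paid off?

88 payments

Monthly rate r = 13.6%/12 = 1.13333% = 0.0113333.
Recurrence: B ← B·(1+r) − $225.00.
Month 1: interest $140.76; balance after payment $12,335.76.
Month 2: interest $139.81; balance after payment $12,250.57.
Closed form: n = −ln(1 − rB₀/P)/ln(1+r) = −ln(0.3744)/ln(1.01133) ≈ 87.175, so the balance reaches zero during payment 88.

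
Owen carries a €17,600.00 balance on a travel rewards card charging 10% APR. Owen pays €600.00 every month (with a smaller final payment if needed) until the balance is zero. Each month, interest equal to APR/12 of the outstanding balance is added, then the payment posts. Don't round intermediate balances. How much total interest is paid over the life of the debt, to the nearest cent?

€2,666.15

Monthly rate r = 10%/12 = 0.833333% = 0.00833333.
Payoff takes n = ⌈−ln(1 − rB₀/P)/ln(1+r)⌉ = ⌈33.776⌉ = 34 payments; the last is €466.15.
Total paid = 33·€600.00 + €466.15 = €20,266.15.
Total interest = total paid − principal = €20,266.15 − €17,600.00 = €2,666.15.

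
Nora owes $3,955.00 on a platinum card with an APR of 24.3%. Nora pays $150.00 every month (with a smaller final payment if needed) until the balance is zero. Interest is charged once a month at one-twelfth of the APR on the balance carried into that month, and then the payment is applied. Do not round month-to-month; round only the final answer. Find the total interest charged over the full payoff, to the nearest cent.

$1,757.05

Monthly rate r = 24.3%/12 = 2.025% = 0.02025.
Payoff takes n = ⌈−ln(1 − rB₀/P)/ln(1+r)⌉ = ⌈38.080⌉ = 39 payments; the last is $12.05.
Total paid = 38·$150.00 + $12.05 = $5,712.05.
Total interest = total paid − principal = $5,712.05 − $3,955.00 = $1,757.05.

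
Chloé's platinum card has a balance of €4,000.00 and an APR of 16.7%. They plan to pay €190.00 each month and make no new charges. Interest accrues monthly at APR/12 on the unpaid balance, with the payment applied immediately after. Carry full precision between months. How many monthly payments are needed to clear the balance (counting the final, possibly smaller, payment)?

Monthly rate r = 16.7%/12 = 1.39167% = 0.0139167.
Recurrence: B ← B·(1+r) − €190.00.
Month 1: interest €55.67; balance after payment €3,865.67.
Month 2: interest €53.80; balance after payment €3,729.46.
Closed form: n = −ln(1 − rB₀/P)/ln(1+r) = −ln(0.70702)/ln(1.01392) ≈ 25.086, so the balance reaches zero during payment 26.

26 months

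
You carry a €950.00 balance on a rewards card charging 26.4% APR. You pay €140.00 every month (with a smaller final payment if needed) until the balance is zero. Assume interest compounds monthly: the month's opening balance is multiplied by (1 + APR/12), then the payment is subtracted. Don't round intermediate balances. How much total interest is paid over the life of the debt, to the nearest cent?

€90.52

Monthly rate r = 26.4%/12 = 2.2% = 0.022.
Payoff takes n = ⌈−ln(1 − rB₀/P)/ln(1+r)⌉ = ⌈7.430⌉ = 8 payments; the last is €60.52.
Total paid = 7·€140.00 + €60.52 = €1,040.52.
Total interest = total paid − principal = €1,040.52 − €950.00 = €90.52.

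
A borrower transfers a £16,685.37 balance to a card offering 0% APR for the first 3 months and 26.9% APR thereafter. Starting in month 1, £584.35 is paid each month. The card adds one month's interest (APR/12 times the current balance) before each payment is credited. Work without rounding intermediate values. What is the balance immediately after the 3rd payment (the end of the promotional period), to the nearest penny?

£14,932.32

Promo months 1–3 at r₀ = 0%/12 = 0; months 4+ at r₁ = 26.9%/12 = 0.0224167.
After month 3 (no interest yet): B = £16,685.37 − 3·£584.35 = £14,932.32.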